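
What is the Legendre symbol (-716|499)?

1

(-716|499)
  = (282|499)    [-716 ≡ 282 mod 499]
  = -(141|499)    [499 ≡ 3 mod 8 ⇒ (2|499) = -1]
  = -(499|141)    [QR: 141 ≡ 1 mod 4, sign kept]
  = -(76|141)    [499 ≡ 76 mod 141]
  = -(19|141)    [141 ≡ 5 mod 8 ⇒ (2|141)^2 = +1]
  = -(141|19)    [QR: 141 ≡ 1 mod 4, sign kept]
  = -(8|19)    [141 ≡ 8 mod 19]
  = (1|19)    [19 ≡ 3 mod 8 ⇒ (2|19)^3 = -1]
  = 1    [(1|19) = 1]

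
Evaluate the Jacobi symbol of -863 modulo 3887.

Pull out -1: (-863/3887) = (-1/3887)·(863/3887). Since 3887 ≡ 3 (mod 4), (-1/3887) = -1. Now have -(863/3887).
Both 863 ≡ 3 and 3887 ≡ 3 (mod 4), so reciprocity gives (863/3887) = -(3887/863). Reduce: 3887 ≡ 435 (mod 863). Now have (435/863).
Both 435 ≡ 3 and 863 ≡ 3 (mod 4), so reciprocity gives (435/863) = -(863/435). Reduce: 863 ≡ 428 (mod 435). Now have -(428/435).
Factor out 2: 428 = 2^2·107. Since 435 ≡ 3 (mod 8), (2/435) = -1, and (2/435)^2 = +1. Now have -(107/435).
Both 107 ≡ 3 and 435 ≡ 3 (mod 4), so reciprocity gives (107/435) = -(435/107). Reduce: 435 ≡ 7 (mod 107). Now have (7/107).
Both 7 ≡ 3 and 107 ≡ 3 (mod 4), so reciprocity gives (7/107) = -(107/7). Reduce: 107 ≡ 2 (mod 7). Now have -(2/7).
Factor out 2: 2 = 2. Since 7 ≡ 7 (mod 8), (2/7) = +1. Now have -(1/7).
(1/7) = 1. Collecting the sign factors: -1.

-1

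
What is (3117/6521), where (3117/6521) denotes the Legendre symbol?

(3117/6521)
  = (6521/3117)    [QR: 3117 ≡ 1 mod 4, sign kept]
  = (287/3117)    [6521 ≡ 287 mod 3117]
  = (3117/287)    [QR: 3117 ≡ 1 mod 4, sign kept]
  = (247/287)    [3117 ≡ 247 mod 287]
  = -(287/247)    [QR: both ≡ 3 mod 4, sign flips]
  = -(40/247)    [287 ≡ 40 mod 247]
  = -(5/247)    [247 ≡ 7 mod 8 ⇒ (2/247)^3 = +1]
  = -(247/5)    [QR: 5 ≡ 1 mod 4, sign kept]
  = -(2/5)    [247 ≡ 2 mod 5]
  = (1/5)    [5 ≡ 5 mod 8 ⇒ (2/5) = -1]
  = 1    [(1/5) = 1]

1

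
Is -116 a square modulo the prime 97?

no

(-116|97)
  = (116|97)    [97 ≡ 1 mod 4 ⇒ (-1|97) = +1]
  = (19|97)    [116 ≡ 19 mod 97]
  = (97|19)    [QR: 97 ≡ 1 mod 4, sign kept]
  = (2|19)    [97 ≡ 2 mod 19]
  = -(1|19)    [19 ≡ 3 mod 8 ⇒ (2|19) = -1]
  = -1    [(1|19) = 1]
The Legendre symbol is -1, so x^2 ≡ -116 (mod 97) has no solution.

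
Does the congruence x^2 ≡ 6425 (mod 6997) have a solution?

(6425|6997)
  = (6997|6425)    [QR: 6425 ≡ 1 mod 4, sign kept]
  = (572|6425)    [6997 ≡ 572 mod 6425]
  = (143|6425)    [6425 ≡ 1 mod 8 ⇒ (2|6425)^2 = +1]
  = (6425|143)    [QR: 6425 ≡ 1 mod 4, sign kept]
  = (133|143)    [6425 ≡ 133 mod 143]
  = (143|133)    [QR: 133 ≡ 1 mod 4, sign kept]
  = (10|133)    [143 ≡ 10 mod 133]
  = -(5|133)    [133 ≡ 5 mod 8 ⇒ (2|133) = -1]
  = -(133|5)    [QR: 5 ≡ 1 mod 4, sign kept]
  = -(3|5)    [133 ≡ 3 mod 5]
  = -(5|3)    [QR: 5 ≡ 1 mod 4, sign kept]
  = -(2|3)    [5 ≡ 2 mod 3]
  = (1|3)    [3 ≡ 3 mod 8 ⇒ (2|3) = -1]
  = 1    [(1|3) = 1]
The Legendre symbol is 1, so x^2 ≡ 6425 (mod 6997) has solution.

yes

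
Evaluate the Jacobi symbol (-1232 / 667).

(-1232 / 667)
  = (102 / 667)    [-1232 ≡ 102 mod 667]
  = -(51 / 667)    [667 ≡ 3 mod 8 ⇒ (2 / 667) = -1]
  = (667 / 51)    [QR: both ≡ 3 mod 4, sign flips]
  = (4 / 51)    [667 ≡ 4 mod 51]
  = (1 / 51)    [51 ≡ 3 mod 8 ⇒ (2 / 51)^2 = +1]
  = 1    [(1 / 51) = 1]

1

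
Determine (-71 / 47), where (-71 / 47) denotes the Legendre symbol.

-1

Reduce the numerator: -71 ≡ 23 (mod 47), so (-71 / 47) = (23 / 47).
Both 23 ≡ 3 and 47 ≡ 3 (mod 4), so reciprocity gives (23 / 47) = -(47 / 23). Reduce: 47 ≡ 1 (mod 23). Now have -(1 / 23).
(1 / 23) = 1. Collecting the sign factors: -1.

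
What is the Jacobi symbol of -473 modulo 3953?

Pull out -1: (-473/3953) = (-1/3953)·(473/3953). Since 3953 ≡ 1 (mod 4), (-1/3953) = +1. Now have (473/3953).
473 ≡ 1 (mod 4), so quadratic reciprocity gives (473/3953) = (3953/473). Reduce: 3953 ≡ 169 (mod 473). Now have (169/473).
169 ≡ 1 (mod 4), so quadratic reciprocity gives (169/473) = (473/169). Reduce: 473 ≡ 135 (mod 169). Now have (135/169).
169 ≡ 1 (mod 4), so quadratic reciprocity gives (135/169) = (169/135). Reduce: 169 ≡ 34 (mod 135). Now have (34/135).
Factor out 2: 34 = 2·17. Since 135 ≡ 7 (mod 8), (2/135) = +1. Now have (17/135).
17 ≡ 1 (mod 4), so quadratic reciprocity gives (17/135) = (135/17). Reduce: 135 ≡ 16 (mod 17). Now have (16/17).
Factor out 2: 16 = 2^4. Since 17 ≡ 1 (mod 8), (2/17) = +1, and (2/17)^4 = +1. Now have (1/17).
(1/17) = 1. Collecting the sign factors: 1.

1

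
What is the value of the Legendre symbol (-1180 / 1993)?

(-1180 / 1993)
  = (1180 / 1993)    [1993 ≡ 1 mod 4 ⇒ (-1 / 1993) = +1]
  = (295 / 1993)    [1993 ≡ 1 mod 8 ⇒ (2 / 1993)^2 = +1]
  = (1993 / 295)    [QR: 1993 ≡ 1 mod 4, sign kept]
  = (223 / 295)    [1993 ≡ 223 mod 295]
  = -(295 / 223)    [QR: both ≡ 3 mod 4, sign flips]
  = -(72 / 223)    [295 ≡ 72 mod 223]
  = -(9 / 223)    [223 ≡ 7 mod 8 ⇒ (2 / 223)^3 = +1]
  = -(223 / 9)    [QR: 9 ≡ 1 mod 4, sign kept]
  = -(7 / 9)    [223 ≡ 7 mod 9]
  = -(9 / 7)    [QR: 9 ≡ 1 mod 4, sign kept]
  = -(2 / 7)    [9 ≡ 2 mod 7]
  = -(1 / 7)    [7 ≡ 7 mod 8 ⇒ (2 / 7) = +1]
  = -1    [(1 / 7) = 1]

-1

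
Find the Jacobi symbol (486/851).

-1

Factor out 2: 486 = 2·243. Since 851 ≡ 3 (mod 8), (2/851) = -1. Now have -(243/851).
Both 243 ≡ 3 and 851 ≡ 3 (mod 4), so reciprocity gives (243/851) = -(851/243). Reduce: 851 ≡ 122 (mod 243). Now have (122/243).
Factor out 2: 122 = 2·61. Since 243 ≡ 3 (mod 8), (2/243) = -1. Now have -(61/243).
61 ≡ 1 (mod 4), so quadratic reciprocity gives (61/243) = (243/61). Reduce: 243 ≡ 60 (mod 61). Now have -(60/61).
Factor out 2: 60 = 2^2·15. Since 61 ≡ 5 (mod 8), (2/61) = -1, and (2/61)^2 = +1. Now have -(15/61).
61 ≡ 1 (mod 4), so quadratic reciprocity gives (15/61) = (61/15). Reduce: 61 ≡ 1 (mod 15). Now have -(1/15).
(1/15) = 1. Collecting the sign factors: -1.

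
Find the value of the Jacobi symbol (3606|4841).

1

Factor out 2: 3606 = 2·1803. Since 4841 ≡ 1 (mod 8), (2|4841) = +1. Now have (1803|4841).
4841 ≡ 1 (mod 4), so quadratic reciprocity gives (1803|4841) = (4841|1803). Reduce: 4841 ≡ 1235 (mod 1803). Now have (1235|1803).
Both 1235 ≡ 3 and 1803 ≡ 3 (mod 4), so reciprocity gives (1235|1803) = -(1803|1235). Reduce: 1803 ≡ 568 (mod 1235). Now have -(568|1235).
Factor out 2: 568 = 2^3·71. Since 1235 ≡ 3 (mod 8), (2|1235) = -1, and (2|1235)^3 = -1. Now have (71|1235).
Both 71 ≡ 3 and 1235 ≡ 3 (mod 4), so reciprocity gives (71|1235) = -(1235|71). Reduce: 1235 ≡ 28 (mod 71). Now have -(28|71).
Factor out 2: 28 = 2^2·7. Since 71 ≡ 7 (mod 8), (2|71) = +1, and (2|71)^2 = +1. Now have -(7|71).
Both 7 ≡ 3 and 71 ≡ 3 (mod 4), so reciprocity gives (7|71) = -(71|7). Reduce: 71 ≡ 1 (mod 7). Now have (1|7).
(1|7) = 1. Collecting the sign factors: 1.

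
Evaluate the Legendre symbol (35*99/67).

-1

By multiplicativity, (35·99/67) = (35/67)·(99/67).
First factor (35/67):
(35/67)
  = -(67/35)    [QR: both ≡ 3 mod 4, sign flips]
  = -(32/35)    [67 ≡ 32 mod 35]
  = (1/35)    [35 ≡ 3 mod 8 ⇒ (2/35)^5 = -1]
  = 1    [(1/35) = 1]
Second factor (99/67):
(99/67)
  = (32/67)    [99 ≡ 32 mod 67]
  = -(1/67)    [67 ≡ 3 mod 8 ⇒ (2/67)^5 = -1]
  = -1    [(1/67) = 1]
Product: (1)·(-1) = -1.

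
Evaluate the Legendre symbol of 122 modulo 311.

-1

(122/311)
  = (61/311)    [311 ≡ 7 mod 8 ⇒ (2/311) = +1]
  = (311/61)    [QR: 61 ≡ 1 mod 4, sign kept]
  = (6/61)    [311 ≡ 6 mod 61]
  = -(3/61)    [61 ≡ 5 mod 8 ⇒ (2/61) = -1]
  = -(61/3)    [QR: 61 ≡ 1 mod 4, sign kept]
  = -(1/3)    [61 ≡ 1 mod 3]
  = -1    [(1/3) = 1]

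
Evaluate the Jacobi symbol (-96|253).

Reduce the numerator: -96 ≡ 157 (mod 253), so (-96|253) = (157|253).
157 ≡ 1 (mod 4), so quadratic reciprocity gives (157|253) = (253|157). Reduce: 253 ≡ 96 (mod 157). Now have (96|157).
Factor out 2: 96 = 2^5·3. Since 157 ≡ 5 (mod 8), (2|157) = -1, and (2|157)^5 = -1. Now have -(3|157).
157 ≡ 1 (mod 4), so quadratic reciprocity gives (3|157) = (157|3). Reduce: 157 ≡ 1 (mod 3). Now have -(1|3).
(1|3) = 1. Collecting the sign factors: -1.

-1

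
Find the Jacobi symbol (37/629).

0

37 ≡ 1 (mod 4), so quadratic reciprocity gives (37/629) = (629/37). Reduce: 629 ≡ 0 (mod 37). Now have (0/37).
The numerator is now 0 with denominator 37 > 1: the symbol is 0.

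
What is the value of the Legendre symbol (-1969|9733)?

(-1969|9733)
  = (7764|9733)    [-1969 ≡ 7764 mod 9733]
  = (1941|9733)    [9733 ≡ 5 mod 8 ⇒ (2|9733)^2 = +1]
  = (9733|1941)    [QR: 1941 ≡ 1 mod 4, sign kept]
  = (28|1941)    [9733 ≡ 28 mod 1941]
  = (7|1941)    [1941 ≡ 5 mod 8 ⇒ (2|1941)^2 = +1]
  = (1941|7)    [QR: 1941 ≡ 1 mod 4, sign kept]
  = (2|7)    [1941 ≡ 2 mod 7]
  = (1|7)    [7 ≡ 7 mod 8 ⇒ (2|7) = +1]
  = 1    [(1|7) = 1]

1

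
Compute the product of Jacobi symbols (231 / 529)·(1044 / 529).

By multiplicativity, (231·1044 / 529) = (231 / 529)·(1044 / 529).
First factor (231 / 529):
529 ≡ 1 (mod 4), so quadratic reciprocity gives (231 / 529) = (529 / 231). Reduce: 529 ≡ 67 (mod 231). Now have (67 / 231).
Both 67 ≡ 3 and 231 ≡ 3 (mod 4), so reciprocity gives (67 / 231) = -(231 / 67). Reduce: 231 ≡ 30 (mod 67). Now have -(30 / 67).
Factor out 2: 30 = 2·15. Since 67 ≡ 3 (mod 8), (2 / 67) = -1. Now have (15 / 67).
Both 15 ≡ 3 and 67 ≡ 3 (mod 4), so reciprocity gives (15 / 67) = -(67 / 15). Reduce: 67 ≡ 7 (mod 15). Now have -(7 / 15).
Both 7 ≡ 3 and 15 ≡ 3 (mod 4), so reciprocity gives (7 / 15) = -(15 / 7). Reduce: 15 ≡ 1 (mod 7). Now have (1 / 7).
(1 / 7) = 1. Collecting the sign factors: 1.
Second factor (1044 / 529):
Reduce the numerator: 1044 ≡ 515 (mod 529), so (1044 / 529) = (515 / 529).
529 ≡ 1 (mod 4), so quadratic reciprocity gives (515 / 529) = (529 / 515). Reduce: 529 ≡ 14 (mod 515). Now have (14 / 515).
Factor out 2: 14 = 2·7. Since 515 ≡ 3 (mod 8), (2 / 515) = -1. Now have -(7 / 515).
Both 7 ≡ 3 and 515 ≡ 3 (mod 4), so reciprocity gives (7 / 515) = -(515 / 7). Reduce: 515 ≡ 4 (mod 7). Now have (4 / 7).
Factor out 2: 4 = 2^2. Since 7 ≡ 7 (mod 8), (2 / 7) = +1, and (2 / 7)^2 = +1. Now have (1 / 7).
(1 / 7) = 1. Collecting the sign factors: 1.
Product: (1)·(1) = 1.

1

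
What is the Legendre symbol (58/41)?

-1

(58/41)
  = (17/41)    [58 ≡ 17 mod 41]
  = (41/17)    [QR: 17 ≡ 1 mod 4, sign kept]
  = (7/17)    [41 ≡ 7 mod 17]
  = (17/7)    [QR: 17 ≡ 1 mod 4, sign kept]
  = (3/7)    [17 ≡ 3 mod 7]
  = -(7/3)    [QR: both ≡ 3 mod 4, sign flips]
  = -(1/3)    [7 ≡ 1 mod 3]
  = -1    [(1/3) = 1]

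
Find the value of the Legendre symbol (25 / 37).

1

(25 / 37)
  = (37 / 25)    [QR: 25 ≡ 1 mod 4, sign kept]
  = (12 / 25)    [37 ≡ 12 mod 25]
  = (3 / 25)    [25 ≡ 1 mod 8 ⇒ (2 / 25)^2 = +1]
  = (25 / 3)    [QR: 25 ≡ 1 mod 4, sign kept]
  = (1 / 3)    [25 ≡ 1 mod 3]
  = 1    [(1 / 3) = 1]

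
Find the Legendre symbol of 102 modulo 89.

Reduce the numerator: 102 ≡ 13 (mod 89), so (102|89) = (13|89).
13 ≡ 1 (mod 4), so quadratic reciprocity gives (13|89) = (89|13). Reduce: 89 ≡ 11 (mod 13). Now have (11|13).
13 ≡ 1 (mod 4), so quadratic reciprocity gives (11|13) = (13|11). Reduce: 13 ≡ 2 (mod 11). Now have (2|11).
Factor out 2: 2 = 2. Since 11 ≡ 3 (mod 8), (2|11) = -1. Now have -(1|11).
(1|11) = 1. Collecting the sign factors: -1.

-1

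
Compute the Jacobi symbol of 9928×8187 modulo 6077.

By multiplicativity, (9928·8187/6077) = (9928/6077)·(8187/6077).
First factor (9928/6077):
(9928/6077)
  = (3851/6077)    [9928 ≡ 3851 mod 6077]
  = (6077/3851)    [QR: 6077 ≡ 1 mod 4, sign kept]
  = (2226/3851)    [6077 ≡ 2226 mod 3851]
  = -(1113/3851)    [3851 ≡ 3 mod 8 ⇒ (2/3851) = -1]
  = -(3851/1113)    [QR: 1113 ≡ 1 mod 4, sign kept]
  = -(512/1113)    [3851 ≡ 512 mod 1113]
  = -(1/1113)    [1113 ≡ 1 mod 8 ⇒ (2/1113)^9 = +1]
  = -1    [(1/1113) = 1]
Second factor (8187/6077):
(8187/6077)
  = (2110/6077)    [8187 ≡ 2110 mod 6077]
  = -(1055/6077)    [6077 ≡ 5 mod 8 ⇒ (2/6077) = -1]
  = -(6077/1055)    [QR: 6077 ≡ 1 mod 4, sign kept]
  = -(802/1055)    [6077 ≡ 802 mod 1055]
  = -(401/1055)    [1055 ≡ 7 mod 8 ⇒ (2/1055) = +1]
  = -(1055/401)    [QR: 401 ≡ 1 mod 4, sign kept]
  = -(253/401)    [1055 ≡ 253 mod 401]
  = -(401/253)    [QR: 253 ≡ 1 mod 4, sign kept]
  = -(148/253)    [401 ≡ 148 mod 253]
  = -(37/253)    [253 ≡ 5 mod 8 ⇒ (2/253)^2 = +1]
  = -(253/37)    [QR: 37 ≡ 1 mod 4, sign kept]
  = -(31/37)    [253 ≡ 31 mod 37]
  = -(37/31)    [QR: 37 ≡ 1 mod 4, sign kept]
  = -(6/31)    [37 ≡ 6 mod 31]
  = -(3/31)    [31 ≡ 7 mod 8 ⇒ (2/31) = +1]
  = (31/3)    [QR: both ≡ 3 mod 4, sign flips]
  = (1/3)    [31 ≡ 1 mod 3]
  = 1    [(1/3) = 1]
Product: (-1)·(1) = -1.

-1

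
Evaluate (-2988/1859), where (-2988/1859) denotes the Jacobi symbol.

1

Reduce the numerator: -2988 ≡ 730 (mod 1859), so (-2988/1859) = (730/1859).
Factor out 2: 730 = 2·365. Since 1859 ≡ 3 (mod 8), (2/1859) = -1. Now have -(365/1859).
365 ≡ 1 (mod 4), so quadratic reciprocity gives (365/1859) = (1859/365). Reduce: 1859 ≡ 34 (mod 365). Now have -(34/365).
Factor out 2: 34 = 2·17. Since 365 ≡ 5 (mod 8), (2/365) = -1. Now have (17/365).
17 ≡ 1 (mod 4), so quadratic reciprocity gives (17/365) = (365/17). Reduce: 365 ≡ 8 (mod 17). Now have (8/17).
Factor out 2: 8 = 2^3. Since 17 ≡ 1 (mod 8), (2/17) = +1, and (2/17)^3 = +1. Now have (1/17).
(1/17) = 1. Collecting the sign factors: 1.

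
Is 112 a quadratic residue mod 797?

no

(112|797)
  = (7|797)    [797 ≡ 5 mod 8 ⇒ (2|797)^4 = +1]
  = (797|7)    [QR: 797 ≡ 1 mod 4, sign kept]
  = (6|7)    [797 ≡ 6 mod 7]
  = (3|7)    [7 ≡ 7 mod 8 ⇒ (2|7) = +1]
  = -(7|3)    [QR: both ≡ 3 mod 4, sign flips]
  = -(1|3)    [7 ≡ 1 mod 3]
  = -1    [(1|3) = 1]
(112|797) = -1, and 797 is prime, so 112 is not a quadratic residue mod 797.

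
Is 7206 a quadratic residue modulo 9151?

(7206/9151)
  = (3603/9151)    [9151 ≡ 7 mod 8 ⇒ (2/9151) = +1]
  = -(9151/3603)    [QR: both ≡ 3 mod 4, sign flips]
  = -(1945/3603)    [9151 ≡ 1945 mod 3603]
  = -(3603/1945)    [QR: 1945 ≡ 1 mod 4, sign kept]
  = -(1658/1945)    [3603 ≡ 1658 mod 1945]
  = -(829/1945)    [1945 ≡ 1 mod 8 ⇒ (2/1945) = +1]
  = -(1945/829)    [QR: 829 ≡ 1 mod 4, sign kept]
  = -(287/829)    [1945 ≡ 287 mod 829]
  = -(829/287)    [QR: 829 ≡ 1 mod 4, sign kept]
  = -(255/287)    [829 ≡ 255 mod 287]
  = (287/255)    [QR: both ≡ 3 mod 4, sign flips]
  = (32/255)    [287 ≡ 32 mod 255]
  = (1/255)    [255 ≡ 7 mod 8 ⇒ (2/255)^5 = +1]
  = 1    [(1/255) = 1]
The Legendre symbol is 1, so x^2 ≡ 7206 (mod 9151) has solution.

yes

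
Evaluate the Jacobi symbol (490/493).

1

Factor out 2: 490 = 2·245. Since 493 ≡ 5 (mod 8), (2/493) = -1. Now have -(245/493).
245 ≡ 1 (mod 4), so quadratic reciprocity gives (245/493) = (493/245). Reduce: 493 ≡ 3 (mod 245). Now have -(3/245).
245 ≡ 1 (mod 4), so quadratic reciprocity gives (3/245) = (245/3). Reduce: 245 ≡ 2 (mod 3). Now have -(2/3).
Factor out 2: 2 = 2. Since 3 ≡ 3 (mod 8), (2/3) = -1. Now have (1/3).
(1/3) = 1. Collecting the sign factors: 1.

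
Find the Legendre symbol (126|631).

-1

(126|631)
  = (63|631)    [631 ≡ 7 mod 8 ⇒ (2|631) = +1]
  = -(631|63)    [QR: both ≡ 3 mod 4, sign flips]
  = -(1|63)    [631 ≡ 1 mod 63]
  = -1    [(1|63) = 1]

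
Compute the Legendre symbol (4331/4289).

Reduce the numerator: 4331 ≡ 42 (mod 4289), so (4331/4289) = (42/4289).
Factor out 2: 42 = 2·21. Since 4289 ≡ 1 (mod 8), (2/4289) = +1. Now have (21/4289).
21 ≡ 1 (mod 4), so quadratic reciprocity gives (21/4289) = (4289/21). Reduce: 4289 ≡ 5 (mod 21). Now have (5/21).
5 ≡ 1 (mod 4), so quadratic reciprocity gives (5/21) = (21/5). Reduce: 21 ≡ 1 (mod 5). Now have (1/5).
(1/5) = 1. Collecting the sign factors: 1.

1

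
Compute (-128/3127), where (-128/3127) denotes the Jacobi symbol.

(-128/3127)
  = -(128/3127)    [3127 ≡ 3 mod 4 ⇒ (-1/3127) = -1]
  = -(1/3127)    [3127 ≡ 7 mod 8 ⇒ (2/3127)^7 = +1]
  = -1    [(1/3127) = 1]

-1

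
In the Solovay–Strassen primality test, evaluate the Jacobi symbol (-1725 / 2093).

Reduce the numerator: -1725 ≡ 368 (mod 2093), so (-1725 / 2093) = (368 / 2093).
Factor out 2: 368 = 2^4·23. Since 2093 ≡ 5 (mod 8), (2 / 2093) = -1, and (2 / 2093)^4 = +1. Now have (23 / 2093).
2093 ≡ 1 (mod 4), so quadratic reciprocity gives (23 / 2093) = (2093 / 23). Reduce: 2093 ≡ 0 (mod 23). Now have (0 / 23).
The numerator is now 0 with denominator 23 > 1: the symbol is 0.

0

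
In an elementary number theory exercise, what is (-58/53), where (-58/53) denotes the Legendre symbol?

-1

(-58/53)
  = (48/53)    [-58 ≡ 48 mod 53]
  = (3/53)    [53 ≡ 5 mod 8 ⇒ (2/53)^4 = +1]
  = (53/3)    [QR: 53 ≡ 1 mod 4, sign kept]
  = (2/3)    [53 ≡ 2 mod 3]
  = -(1/3)    [3 ≡ 3 mod 8 ⇒ (2/3) = -1]
  = -1    [(1/3) = 1]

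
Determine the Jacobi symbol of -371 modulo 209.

(-371/209)
  = (47/209)    [-371 ≡ 47 mod 209]
  = (209/47)    [QR: 209 ≡ 1 mod 4, sign kept]
  = (21/47)    [209 ≡ 21 mod 47]
  = (47/21)    [QR: 21 ≡ 1 mod 4, sign kept]
  = (5/21)    [47 ≡ 5 mod 21]
  = (21/5)    [QR: 5 ≡ 1 mod 4, sign kept]
  = (1/5)    [21 ≡ 1 mod 5]
  = 1    [(1/5) = 1]

1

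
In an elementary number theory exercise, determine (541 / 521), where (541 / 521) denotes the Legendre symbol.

1

Reduce the numerator: 541 ≡ 20 (mod 521), so (541 / 521) = (20 / 521).
Factor out 2: 20 = 2^2·5. Since 521 ≡ 1 (mod 8), (2 / 521) = +1, and (2 / 521)^2 = +1. Now have (5 / 521).
5 ≡ 1 (mod 4), so quadratic reciprocity gives (5 / 521) = (521 / 5). Reduce: 521 ≡ 1 (mod 5). Now have (1 / 5).
(1 / 5) = 1. Collecting the sign factors: 1.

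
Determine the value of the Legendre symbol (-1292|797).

-1

(-1292|797)
  = (302|797)    [-1292 ≡ 302 mod 797]
  = -(151|797)    [797 ≡ 5 mod 8 ⇒ (2|797) = -1]
  = -(797|151)    [QR: 797 ≡ 1 mod 4, sign kept]
  = -(42|151)    [797 ≡ 42 mod 151]
  = -(21|151)    [151 ≡ 7 mod 8 ⇒ (2|151) = +1]
  = -(151|21)    [QR: 21 ≡ 1 mod 4, sign kept]
  = -(4|21)    [151 ≡ 4 mod 21]
  = -(1|21)    [21 ≡ 5 mod 8 ⇒ (2|21)^2 = +1]
  = -1    [(1|21) = 1]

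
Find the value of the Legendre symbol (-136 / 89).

1

Pull out -1: (-136 / 89) = (-1 / 89)·(136 / 89). Since 89 ≡ 1 (mod 4), (-1 / 89) = +1. Now have (136 / 89).
Reduce the numerator: 136 ≡ 47 (mod 89), so (136 / 89) = (47 / 89).
89 ≡ 1 (mod 4), so quadratic reciprocity gives (47 / 89) = (89 / 47). Reduce: 89 ≡ 42 (mod 47). Now have (42 / 47).
Factor out 2: 42 = 2·21. Since 47 ≡ 7 (mod 8), (2 / 47) = +1. Now have (21 / 47).
21 ≡ 1 (mod 4), so quadratic reciprocity gives (21 / 47) = (47 / 21). Reduce: 47 ≡ 5 (mod 21). Now have (5 / 21).
5 ≡ 1 (mod 4), so quadratic reciprocity gives (5 / 21) = (21 / 5). Reduce: 21 ≡ 1 (mod 5). Now have (1 / 5).
(1 / 5) = 1. Collecting the sign factors: 1.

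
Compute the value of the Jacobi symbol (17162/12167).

1

(17162/12167)
  = (4995/12167)    [17162 ≡ 4995 mod 12167]
  = -(12167/4995)    [QR: both ≡ 3 mod 4, sign flips]
  = -(2177/4995)    [12167 ≡ 2177 mod 4995]
  = -(4995/2177)    [QR: 2177 ≡ 1 mod 4, sign kept]
  = -(641/2177)    [4995 ≡ 641 mod 2177]
  = -(2177/641)    [QR: 641 ≡ 1 mod 4, sign kept]
  = -(254/641)    [2177 ≡ 254 mod 641]
  = -(127/641)    [641 ≡ 1 mod 8 ⇒ (2/641) = +1]
  = -(641/127)    [QR: 641 ≡ 1 mod 4, sign kept]
  = -(6/127)    [641 ≡ 6 mod 127]
  = -(3/127)    [127 ≡ 7 mod 8 ⇒ (2/127) = +1]
  = (127/3)    [QR: both ≡ 3 mod 4, sign flips]
  = (1/3)    [127 ≡ 1 mod 3]
  = 1    [(1/3) = 1]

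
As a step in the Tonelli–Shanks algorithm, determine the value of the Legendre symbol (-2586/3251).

1

Pull out -1: (-2586/3251) = (-1/3251)·(2586/3251). Since 3251 ≡ 3 (mod 4), (-1/3251) = -1. Now have -(2586/3251).
Factor out 2: 2586 = 2·1293. Since 3251 ≡ 3 (mod 8), (2/3251) = -1. Now have (1293/3251).
1293 ≡ 1 (mod 4), so quadratic reciprocity gives (1293/3251) = (3251/1293). Reduce: 3251 ≡ 665 (mod 1293). Now have (665/1293).
665 ≡ 1 (mod 4), so quadratic reciprocity gives (665/1293) = (1293/665). Reduce: 1293 ≡ 628 (mod 665). Now have (628/665).
Factor out 2: 628 = 2^2·157. Since 665 ≡ 1 (mod 8), (2/665) = +1, and (2/665)^2 = +1. Now have (157/665).
157 ≡ 1 (mod 4), so quadratic reciprocity gives (157/665) = (665/157). Reduce: 665 ≡ 37 (mod 157). Now have (37/157).
37 ≡ 1 (mod 4), so quadratic reciprocity gives (37/157) = (157/37). Reduce: 157 ≡ 9 (mod 37). Now have (9/37).
9 ≡ 1 (mod 4), so quadratic reciprocity gives (9/37) = (37/9). Reduce: 37 ≡ 1 (mod 9). Now have (1/9).
(1/9) = 1. Collecting the sign factors: 1.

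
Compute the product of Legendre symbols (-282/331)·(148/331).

By multiplicativity, (-282·148/331) = (-282/331)·(148/331).
First factor (-282/331):
(-282/331)
  = (49/331)    [-282 ≡ 49 mod 331]
  = (331/49)    [QR: 49 ≡ 1 mod 4, sign kept]
  = (37/49)    [331 ≡ 37 mod 49]
  = (49/37)    [QR: 37 ≡ 1 mod 4, sign kept]
  = (12/37)    [49 ≡ 12 mod 37]
  = (3/37)    [37 ≡ 5 mod 8 ⇒ (2/37)^2 = +1]
  = (37/3)    [QR: 37 ≡ 1 mod 4, sign kept]
  = (1/3)    [37 ≡ 1 mod 3]
  = 1    [(1/3) = 1]
Second factor (148/331):
(148/331)
  = (37/331)    [331 ≡ 3 mod 8 ⇒ (2/331)^2 = +1]
  = (331/37)    [QR: 37 ≡ 1 mod 4, sign kept]
  = (35/37)    [331 ≡ 35 mod 37]
  = (37/35)    [QR: 37 ≡ 1 mod 4, sign kept]
  = (2/35)    [37 ≡ 2 mod 35]
  = -(1/35)    [35 ≡ 3 mod 8 ⇒ (2/35) = -1]
  = -1    [(1/35) = 1]
Product: (1)·(-1) = -1.

-1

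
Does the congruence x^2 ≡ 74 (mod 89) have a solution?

no

(74/89)
  = (37/89)    [89 ≡ 1 mod 8 ⇒ (2/89) = +1]
  = (89/37)    [QR: 37 ≡ 1 mod 4, sign kept]
  = (15/37)    [89 ≡ 15 mod 37]
  = (37/15)    [QR: 37 ≡ 1 mod 4, sign kept]
  = (7/15)    [37 ≡ 7 mod 15]
  = -(15/7)    [QR: both ≡ 3 mod 4, sign flips]
  = -(1/7)    [15 ≡ 1 mod 7]
  = -1    [(1/7) = 1]
The Legendre symbol is -1, so x^2 ≡ 74 (mod 89) has no solution.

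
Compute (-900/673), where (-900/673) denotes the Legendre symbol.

(-900/673)
  = (446/673)    [-900 ≡ 446 mod 673]
  = (223/673)    [673 ≡ 1 mod 8 ⇒ (2/673) = +1]
  = (673/223)    [QR: 673 ≡ 1 mod 4, sign kept]
  = (4/223)    [673 ≡ 4 mod 223]
  = (1/223)    [223 ≡ 7 mod 8 ⇒ (2/223)^2 = +1]
  = 1    [(1/223) = 1]

1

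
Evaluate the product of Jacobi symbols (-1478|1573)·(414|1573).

By multiplicativity, (-1478·414|1573) = (-1478|1573)·(414|1573).
First factor (-1478|1573):
Reduce the numerator: -1478 ≡ 95 (mod 1573), so (-1478|1573) = (95|1573).
1573 ≡ 1 (mod 4), so quadratic reciprocity gives (95|1573) = (1573|95). Reduce: 1573 ≡ 53 (mod 95). Now have (53|95).
53 ≡ 1 (mod 4), so quadratic reciprocity gives (53|95) = (95|53). Reduce: 95 ≡ 42 (mod 53). Now have (42|53).
Factor out 2: 42 = 2·21. Since 53 ≡ 5 (mod 8), (2|53) = -1. Now have -(21|53).
21 ≡ 1 (mod 4), so quadratic reciprocity gives (21|53) = (53|21). Reduce: 53 ≡ 11 (mod 21). Now have -(11|21).
21 ≡ 1 (mod 4), so quadratic reciprocity gives (11|21) = (21|11). Reduce: 21 ≡ 10 (mod 11). Now have -(10|11).
Factor out 2: 10 = 2·5. Since 11 ≡ 3 (mod 8), (2|11) = -1. Now have (5|11).
5 ≡ 1 (mod 4), so quadratic reciprocity gives (5|11) = (11|5). Reduce: 11 ≡ 1 (mod 5). Now have (1|5).
(1|5) = 1. Collecting the sign factors: 1.
Second factor (414|1573):
Factor out 2: 414 = 2·207. Since 1573 ≡ 5 (mod 8), (2|1573) = -1. Now have -(207|1573).
1573 ≡ 1 (mod 4), so quadratic reciprocity gives (207|1573) = (1573|207). Reduce: 1573 ≡ 124 (mod 207). Now have -(124|207).
Factor out 2: 124 = 2^2·31. Since 207 ≡ 7 (mod 8), (2|207) = +1, and (2|207)^2 = +1. Now have -(31|207).
Both 31 ≡ 3 and 207 ≡ 3 (mod 4), so reciprocity gives (31|207) = -(207|31). Reduce: 207 ≡ 21 (mod 31). Now have (21|31).
21 ≡ 1 (mod 4), so quadratic reciprocity gives (21|31) = (31|21). Reduce: 31 ≡ 10 (mod 21). Now have (10|21).
Factor out 2: 10 = 2·5. Since 21 ≡ 5 (mod 8), (2|21) = -1. Now have -(5|21).
5 ≡ 1 (mod 4), so quadratic reciprocity gives (5|21) = (21|5). Reduce: 21 ≡ 1 (mod 5). Now have -(1|5).
(1|5) = 1. Collecting the sign factors: -1.
Product: (1)·(-1) = -1.

-1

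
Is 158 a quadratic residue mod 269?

no

(158|269)
  = -(79|269)    [269 ≡ 5 mod 8 ⇒ (2|269) = -1]
  = -(269|79)    [QR: 269 ≡ 1 mod 4, sign kept]
  = -(32|79)    [269 ≡ 32 mod 79]
  = -(1|79)    [79 ≡ 7 mod 8 ⇒ (2|79)^5 = +1]
  = -1    [(1|79) = 1]
(158|269) = -1, and 269 is prime, so 158 is not a quadratic residue mod 269.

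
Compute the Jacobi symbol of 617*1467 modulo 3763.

1

By multiplicativity, (617·1467/3763) = (617/3763)·(1467/3763).
First factor (617/3763):
(617/3763)
  = (3763/617)    [QR: 617 ≡ 1 mod 4, sign kept]
  = (61/617)    [3763 ≡ 61 mod 617]
  = (617/61)    [QR: 61 ≡ 1 mod 4, sign kept]
  = (7/61)    [617 ≡ 7 mod 61]
  = (61/7)    [QR: 61 ≡ 1 mod 4, sign kept]
  = (5/7)    [61 ≡ 5 mod 7]
  = (7/5)    [QR: 5 ≡ 1 mod 4, sign kept]
  = (2/5)    [7 ≡ 2 mod 5]
  = -(1/5)    [5 ≡ 5 mod 8 ⇒ (2/5) = -1]
  = -1    [(1/5) = 1]
Second factor (1467/3763):
(1467/3763)
  = -(3763/1467)    [QR: both ≡ 3 mod 4, sign flips]
  = -(829/1467)    [3763 ≡ 829 mod 1467]
  = -(1467/829)    [QR: 829 ≡ 1 mod 4, sign kept]
  = -(638/829)    [1467 ≡ 638 mod 829]
  = (319/829)    [829 ≡ 5 mod 8 ⇒ (2/829) = -1]
  = (829/319)    [QR: 829 ≡ 1 mod 4, sign kept]
  = (191/319)    [829 ≡ 191 mod 319]
  = -(319/191)    [QR: both ≡ 3 mod 4, sign flips]
  = -(128/191)    [319 ≡ 128 mod 191]
  = -(1/191)    [191 ≡ 7 mod 8 ⇒ (2/191)^7 = +1]
  = -1    [(1/191) = 1]
Product: (-1)·(-1) = 1.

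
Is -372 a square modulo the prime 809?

Reduce the numerator: -372 ≡ 437 (mod 809), so (-372|809) = (437|809).
437 ≡ 1 (mod 4), so quadratic reciprocity gives (437|809) = (809|437). Reduce: 809 ≡ 372 (mod 437). Now have (372|437).
Factor out 2: 372 = 2^2·93. Since 437 ≡ 5 (mod 8), (2|437) = -1, and (2|437)^2 = +1. Now have (93|437).
93 ≡ 1 (mod 4), so quadratic reciprocity gives (93|437) = (437|93). Reduce: 437 ≡ 65 (mod 93). Now have (65|93).
65 ≡ 1 (mod 4), so quadratic reciprocity gives (65|93) = (93|65). Reduce: 93 ≡ 28 (mod 65). Now have (28|65).
Factor out 2: 28 = 2^2·7. Since 65 ≡ 1 (mod 8), (2|65) = +1, and (2|65)^2 = +1. Now have (7|65).
65 ≡ 1 (mod 4), so quadratic reciprocity gives (7|65) = (65|7). Reduce: 65 ≡ 2 (mod 7). Now have (2|7).
Factor out 2: 2 = 2. Since 7 ≡ 7 (mod 8), (2|7) = +1. Now have (1|7).
(1|7) = 1. Collecting the sign factors: 1.
The Legendre symbol is 1, so x^2 ≡ -372 (mod 809) has solution.

yes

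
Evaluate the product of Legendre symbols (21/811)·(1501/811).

1

By multiplicativity, (21·1501/811) = (21/811)·(1501/811).
First factor (21/811):
(21/811)
  = (811/21)    [QR: 21 ≡ 1 mod 4, sign kept]
  = (13/21)    [811 ≡ 13 mod 21]
  = (21/13)    [QR: 13 ≡ 1 mod 4, sign kept]
  = (8/13)    [21 ≡ 8 mod 13]
  = -(1/13)    [13 ≡ 5 mod 8 ⇒ (2/13)^3 = -1]
  = -1    [(1/13) = 1]
Second factor (1501/811):
(1501/811)
  = (690/811)    [1501 ≡ 690 mod 811]
  = -(345/811)    [811 ≡ 3 mod 8 ⇒ (2/811) = -1]
  = -(811/345)    [QR: 345 ≡ 1 mod 4, sign kept]
  = -(121/345)    [811 ≡ 121 mod 345]
  = -(345/121)    [QR: 121 ≡ 1 mod 4, sign kept]
  = -(103/121)    [345 ≡ 103 mod 121]
  = -(121/103)    [QR: 121 ≡ 1 mod 4, sign kept]
  = -(18/103)    [121 ≡ 18 mod 103]
  = -(9/103)    [103 ≡ 7 mod 8 ⇒ (2/103) = +1]
  = -(103/9)    [QR: 9 ≡ 1 mod 4, sign kept]
  = -(4/9)    [103 ≡ 4 mod 9]
  = -(1/9)    [9 ≡ 1 mod 8 ⇒ (2/9)^2 = +1]
  = -1    [(1/9) = 1]
Product: (-1)·(-1) = 1.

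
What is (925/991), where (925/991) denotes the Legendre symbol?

925 ≡ 1 (mod 4), so quadratic reciprocity gives (925/991) = (991/925). Reduce: 991 ≡ 66 (mod 925). Now have (66/925).
Factor out 2: 66 = 2·33. Since 925 ≡ 5 (mod 8), (2/925) = -1. Now have -(33/925).
33 ≡ 1 (mod 4), so quadratic reciprocity gives (33/925) = (925/33). Reduce: 925 ≡ 1 (mod 33). Now have -(1/33).
(1/33) = 1. Collecting the sign factors: -1.

-1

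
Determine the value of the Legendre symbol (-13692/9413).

-1

(-13692/9413)
  = (13692/9413)    [9413 ≡ 1 mod 4 ⇒ (-1/9413) = +1]
  = (4279/9413)    [13692 ≡ 4279 mod 9413]
  = (9413/4279)    [QR: 9413 ≡ 1 mod 4, sign kept]
  = (855/4279)    [9413 ≡ 855 mod 4279]
  = -(4279/855)    [QR: both ≡ 3 mod 4, sign flips]
  = -(4/855)    [4279 ≡ 4 mod 855]
  = -(1/855)    [855 ≡ 7 mod 8 ⇒ (2/855)^2 = +1]
  = -1    [(1/855) = 1]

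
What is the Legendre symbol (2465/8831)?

2465 ≡ 1 (mod 4), so quadratic reciprocity gives (2465/8831) = (8831/2465). Reduce: 8831 ≡ 1436 (mod 2465). Now have (1436/2465).
Factor out 2: 1436 = 2^2·359. Since 2465 ≡ 1 (mod 8), (2/2465) = +1, and (2/2465)^2 = +1. Now have (359/2465).
2465 ≡ 1 (mod 4), so quadratic reciprocity gives (359/2465) = (2465/359). Reduce: 2465 ≡ 311 (mod 359). Now have (311/359).
Both 311 ≡ 3 and 359 ≡ 3 (mod 4), so reciprocity gives (311/359) = -(359/311). Reduce: 359 ≡ 48 (mod 311). Now have -(48/311).
Factor out 2: 48 = 2^4·3. Since 311 ≡ 7 (mod 8), (2/311) = +1, and (2/311)^4 = +1. Now have -(3/311).
Both 3 ≡ 3 and 311 ≡ 3 (mod 4), so reciprocity gives (3/311) = -(311/3). Reduce: 311 ≡ 2 (mod 3). Now have (2/3).
Factor out 2: 2 = 2. Since 3 ≡ 3 (mod 8), (2/3) = -1. Now have -(1/3).
(1/3) = 1. Collecting the sign factors: -1.

-1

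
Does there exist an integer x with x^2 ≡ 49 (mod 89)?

(49/89)
  = (89/49)    [QR: 49 ≡ 1 mod 4, sign kept]
  = (40/49)    [89 ≡ 40 mod 49]
  = (5/49)    [49 ≡ 1 mod 8 ⇒ (2/49)^3 = +1]
  = (49/5)    [QR: 5 ≡ 1 mod 4, sign kept]
  = (4/5)    [49 ≡ 4 mod 5]
  = (1/5)    [5 ≡ 5 mod 8 ⇒ (2/5)^2 = +1]
  = 1    [(1/5) = 1]
The Legendre symbol is 1, so x^2 ≡ 49 (mod 89) has solution.

yes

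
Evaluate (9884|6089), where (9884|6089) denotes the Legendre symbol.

(9884|6089)
  = (3795|6089)    [9884 ≡ 3795 mod 6089]
  = (6089|3795)    [QR: 6089 ≡ 1 mod 4, sign kept]
  = (2294|3795)    [6089 ≡ 2294 mod 3795]
  = -(1147|3795)    [3795 ≡ 3 mod 8 ⇒ (2|3795) = -1]
  = (3795|1147)    [QR: both ≡ 3 mod 4, sign flips]
  = (354|1147)    [3795 ≡ 354 mod 1147]
  = -(177|1147)    [1147 ≡ 3 mod 8 ⇒ (2|1147) = -1]
  = -(1147|177)    [QR: 177 ≡ 1 mod 4, sign kept]
  = -(85|177)    [1147 ≡ 85 mod 177]
  = -(177|85)    [QR: 85 ≡ 1 mod 4, sign kept]
  = -(7|85)    [177 ≡ 7 mod 85]
  = -(85|7)    [QR: 85 ≡ 1 mod 4, sign kept]
  = -(1|7)    [85 ≡ 1 mod 7]
  = -1    [(1|7) = 1]

-1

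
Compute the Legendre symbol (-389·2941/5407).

-1

By multiplicativity, (-389·2941/5407) = (-389/5407)·(2941/5407).
First factor (-389/5407):
(-389/5407)
  = (5018/5407)    [-389 ≡ 5018 mod 5407]
  = (2509/5407)    [5407 ≡ 7 mod 8 ⇒ (2/5407) = +1]
  = (5407/2509)    [QR: 2509 ≡ 1 mod 4, sign kept]
  = (389/2509)    [5407 ≡ 389 mod 2509]
  = (2509/389)    [QR: 389 ≡ 1 mod 4, sign kept]
  = (175/389)    [2509 ≡ 175 mod 389]
  = (389/175)    [QR: 389 ≡ 1 mod 4, sign kept]
  = (39/175)    [389 ≡ 39 mod 175]
  = -(175/39)    [QR: both ≡ 3 mod 4, sign flips]
  = -(19/39)    [175 ≡ 19 mod 39]
  = (39/19)    [QR: both ≡ 3 mod 4, sign flips]
  = (1/19)    [39 ≡ 1 mod 19]
  = 1    [(1/19) = 1]
Second factor (2941/5407):
(2941/5407)
  = (5407/2941)    [QR: 2941 ≡ 1 mod 4, sign kept]
  = (2466/2941)    [5407 ≡ 2466 mod 2941]
  = -(1233/2941)    [2941 ≡ 5 mod 8 ⇒ (2/2941) = -1]
  = -(2941/1233)    [QR: 1233 ≡ 1 mod 4, sign kept]
  = -(475/1233)    [2941 ≡ 475 mod 1233]
  = -(1233/475)    [QR: 1233 ≡ 1 mod 4, sign kept]
  = -(283/475)    [1233 ≡ 283 mod 475]
  = (475/283)    [QR: both ≡ 3 mod 4, sign flips]
  = (192/283)    [475 ≡ 192 mod 283]
  = (3/283)    [283 ≡ 3 mod 8 ⇒ (2/283)^6 = +1]
  = -(283/3)    [QR: both ≡ 3 mod 4, sign flips]
  = -(1/3)    [283 ≡ 1 mod 3]
  = -1    [(1/3) = 1]
Product: (1)·(-1) = -1.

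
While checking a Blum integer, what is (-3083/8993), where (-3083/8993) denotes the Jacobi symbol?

(-3083/8993)
  = (3083/8993)    [8993 ≡ 1 mod 4 ⇒ (-1/8993) = +1]
  = (8993/3083)    [QR: 8993 ≡ 1 mod 4, sign kept]
  = (2827/3083)    [8993 ≡ 2827 mod 3083]
  = -(3083/2827)    [QR: both ≡ 3 mod 4, sign flips]
  = -(256/2827)    [3083 ≡ 256 mod 2827]
  = -(1/2827)    [2827 ≡ 3 mod 8 ⇒ (2/2827)^8 = +1]
  = -1    [(1/2827) = 1]

-1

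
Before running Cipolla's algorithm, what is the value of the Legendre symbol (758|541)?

1

Reduce the numerator: 758 ≡ 217 (mod 541), so (758|541) = (217|541).
217 ≡ 1 (mod 4), so quadratic reciprocity gives (217|541) = (541|217). Reduce: 541 ≡ 107 (mod 217). Now have (107|217).
217 ≡ 1 (mod 4), so quadratic reciprocity gives (107|217) = (217|107). Reduce: 217 ≡ 3 (mod 107). Now have (3|107).
Both 3 ≡ 3 and 107 ≡ 3 (mod 4), so reciprocity gives (3|107) = -(107|3). Reduce: 107 ≡ 2 (mod 3). Now have -(2|3).
Factor out 2: 2 = 2. Since 3 ≡ 3 (mod 8), (2|3) = -1. Now have (1|3).
(1|3) = 1. Collecting the sign factors: 1.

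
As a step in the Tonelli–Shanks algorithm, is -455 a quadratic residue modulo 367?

(-455/367)
  = (279/367)    [-455 ≡ 279 mod 367]
  = -(367/279)    [QR: both ≡ 3 mod 4, sign flips]
  = -(88/279)    [367 ≡ 88 mod 279]
  = -(11/279)    [279 ≡ 7 mod 8 ⇒ (2/279)^3 = +1]
  = (279/11)    [QR: both ≡ 3 mod 4, sign flips]
  = (4/11)    [279 ≡ 4 mod 11]
  = (1/11)    [11 ≡ 3 mod 8 ⇒ (2/11)^2 = +1]
  = 1    [(1/11) = 1]
(-455/367) = 1, and 367 is prime, so -455 is a quadratic residue mod 367.

yes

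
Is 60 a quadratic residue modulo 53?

(60/53)
  = (7/53)    [60 ≡ 7 mod 53]
  = (53/7)    [QR: 53 ≡ 1 mod 4, sign kept]
  = (4/7)    [53 ≡ 4 mod 7]
  = (1/7)    [7 ≡ 7 mod 8 ⇒ (2/7)^2 = +1]
  = 1    [(1/7) = 1]
(60/53) = 1, and 53 is prime, so 60 is a quadratic residue mod 53.

yes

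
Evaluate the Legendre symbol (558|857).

(558|857)
  = (279|857)    [857 ≡ 1 mod 8 ⇒ (2|857) = +1]
  = (857|279)    [QR: 857 ≡ 1 mod 4, sign kept]
  = (20|279)    [857 ≡ 20 mod 279]
  = (5|279)    [279 ≡ 7 mod 8 ⇒ (2|279)^2 = +1]
  = (279|5)    [QR: 5 ≡ 1 mod 4, sign kept]
  = (4|5)    [279 ≡ 4 mod 5]
  = (1|5)    [5 ≡ 5 mod 8 ⇒ (2|5)^2 = +1]
  = 1    [(1|5) = 1]

1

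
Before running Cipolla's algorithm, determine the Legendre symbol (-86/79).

Pull out -1: (-86/79) = (-1/79)·(86/79). Since 79 ≡ 3 (mod 4), (-1/79) = -1. Now have -(86/79).
Reduce the numerator: 86 ≡ 7 (mod 79), so (86/79) = (7/79).
Both 7 ≡ 3 and 79 ≡ 3 (mod 4), so reciprocity gives (7/79) = -(79/7). Reduce: 79 ≡ 2 (mod 7). Now have (2/7).
Factor out 2: 2 = 2. Since 7 ≡ 7 (mod 8), (2/7) = +1. Now have (1/7).
(1/7) = 1. Collecting the sign factors: 1.

1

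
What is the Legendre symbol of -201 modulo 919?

Reduce the numerator: -201 ≡ 718 (mod 919), so (-201|919) = (718|919).
Factor out 2: 718 = 2·359. Since 919 ≡ 7 (mod 8), (2|919) = +1. Now have (359|919).
Both 359 ≡ 3 and 919 ≡ 3 (mod 4), so reciprocity gives (359|919) = -(919|359). Reduce: 919 ≡ 201 (mod 359). Now have -(201|359).
201 ≡ 1 (mod 4), so quadratic reciprocity gives (201|359) = (359|201). Reduce: 359 ≡ 158 (mod 201). Now have -(158|201).
Factor out 2: 158 = 2·79. Since 201 ≡ 1 (mod 8), (2|201) = +1. Now have -(79|201).
201 ≡ 1 (mod 4), so quadratic reciprocity gives (79|201) = (201|79). Reduce: 201 ≡ 43 (mod 79). Now have -(43|79).
Both 43 ≡ 3 and 79 ≡ 3 (mod 4), so reciprocity gives (43|79) = -(79|43). Reduce: 79 ≡ 36 (mod 43). Now have (36|43).
Factor out 2: 36 = 2^2·9. Since 43 ≡ 3 (mod 8), (2|43) = -1, and (2|43)^2 = +1. Now have (9|43).
9 ≡ 1 (mod 4), so quadratic reciprocity gives (9|43) = (43|9). Reduce: 43 ≡ 7 (mod 9). Now have (7|9).
9 ≡ 1 (mod 4), so quadratic reciprocity gives (7|9) = (9|7). Reduce: 9 ≡ 2 (mod 7). Now have (2|7).
Factor out 2: 2 = 2. Since 7 ≡ 7 (mod 8), (2|7) = +1. Now have (1|7).
(1|7) = 1. Collecting the sign factors: 1.

1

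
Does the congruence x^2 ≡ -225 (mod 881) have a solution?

yes

(-225/881)
  = (225/881)    [881 ≡ 1 mod 4 ⇒ (-1/881) = +1]
  = (881/225)    [QR: 225 ≡ 1 mod 4, sign kept]
  = (206/225)    [881 ≡ 206 mod 225]
  = (103/225)    [225 ≡ 1 mod 8 ⇒ (2/225) = +1]
  = (225/103)    [QR: 225 ≡ 1 mod 4, sign kept]
  = (19/103)    [225 ≡ 19 mod 103]
  = -(103/19)    [QR: both ≡ 3 mod 4, sign flips]
  = -(8/19)    [103 ≡ 8 mod 19]
  = (1/19)    [19 ≡ 3 mod 8 ⇒ (2/19)^3 = -1]
  = 1    [(1/19) = 1]
(-225/881) = 1, and 881 is prime, so -225 is a quadratic residue mod 881.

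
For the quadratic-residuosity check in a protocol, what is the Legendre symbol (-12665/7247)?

-1

(-12665/7247)
  = (1829/7247)    [-12665 ≡ 1829 mod 7247]
  = (7247/1829)    [QR: 1829 ≡ 1 mod 4, sign kept]
  = (1760/1829)    [7247 ≡ 1760 mod 1829]
  = -(55/1829)    [1829 ≡ 5 mod 8 ⇒ (2/1829)^5 = -1]
  = -(1829/55)    [QR: 1829 ≡ 1 mod 4, sign kept]
  = -(14/55)    [1829 ≡ 14 mod 55]
  = -(7/55)    [55 ≡ 7 mod 8 ⇒ (2/55) = +1]
  = (55/7)    [QR: both ≡ 3 mod 4, sign flips]
  = (6/7)    [55 ≡ 6 mod 7]
  = (3/7)    [7 ≡ 7 mod 8 ⇒ (2/7) = +1]
  = -(7/3)    [QR: both ≡ 3 mod 4, sign flips]
  = -(1/3)    [7 ≡ 1 mod 3]
  = -1    [(1/3) = 1]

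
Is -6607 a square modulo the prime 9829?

yes

(-6607|9829)
  = (3222|9829)    [-6607 ≡ 3222 mod 9829]
  = -(1611|9829)    [9829 ≡ 5 mod 8 ⇒ (2|9829) = -1]
  = -(9829|1611)    [QR: 9829 ≡ 1 mod 4, sign kept]
  = -(163|1611)    [9829 ≡ 163 mod 1611]
  = (1611|163)    [QR: both ≡ 3 mod 4, sign flips]
  = (144|163)    [1611 ≡ 144 mod 163]
  = (9|163)    [163 ≡ 3 mod 8 ⇒ (2|163)^4 = +1]
  = (163|9)    [QR: 9 ≡ 1 mod 4, sign kept]
  = (1|9)    [163 ≡ 1 mod 9]
  = 1    [(1|9) = 1]
(-6607|9829) = 1, and 9829 is prime, so -6607 is a quadratic residue mod 9829.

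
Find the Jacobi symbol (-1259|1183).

Pull out -1: (-1259|1183) = (-1|1183)·(1259|1183). Since 1183 ≡ 3 (mod 4), (-1|1183) = -1. Now have -(1259|1183).
Reduce the numerator: 1259 ≡ 76 (mod 1183), so (1259|1183) = (76|1183).
Factor out 2: 76 = 2^2·19. Since 1183 ≡ 7 (mod 8), (2|1183) = +1, and (2|1183)^2 = +1. Now have -(19|1183).
Both 19 ≡ 3 and 1183 ≡ 3 (mod 4), so reciprocity gives (19|1183) = -(1183|19). Reduce: 1183 ≡ 5 (mod 19). Now have (5|19).
5 ≡ 1 (mod 4), so quadratic reciprocity gives (5|19) = (19|5). Reduce: 19 ≡ 4 (mod 5). Now have (4|5).
Factor out 2: 4 = 2^2. Since 5 ≡ 5 (mod 8), (2|5) = -1, and (2|5)^2 = +1. Now have (1|5).
(1|5) = 1. Collecting the sign factors: 1.

1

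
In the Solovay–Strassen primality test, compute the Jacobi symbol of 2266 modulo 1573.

0

Reduce the numerator: 2266 ≡ 693 (mod 1573), so (2266/1573) = (693/1573).
693 ≡ 1 (mod 4), so quadratic reciprocity gives (693/1573) = (1573/693). Reduce: 1573 ≡ 187 (mod 693). Now have (187/693).
693 ≡ 1 (mod 4), so quadratic reciprocity gives (187/693) = (693/187). Reduce: 693 ≡ 132 (mod 187). Now have (132/187).
Factor out 2: 132 = 2^2·33. Since 187 ≡ 3 (mod 8), (2/187) = -1, and (2/187)^2 = +1. Now have (33/187).
33 ≡ 1 (mod 4), so quadratic reciprocity gives (33/187) = (187/33). Reduce: 187 ≡ 22 (mod 33). Now have (22/33).
Factor out 2: 22 = 2·11. Since 33 ≡ 1 (mod 8), (2/33) = +1. Now have (11/33).
33 ≡ 1 (mod 4), so quadratic reciprocity gives (11/33) = (33/11). Reduce: 33 ≡ 0 (mod 11). Now have (0/11).
The numerator is now 0 with denominator 11 > 1: the symbol is 0.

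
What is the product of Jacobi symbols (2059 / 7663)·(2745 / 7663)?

By multiplicativity, (2059·2745 / 7663) = (2059 / 7663)·(2745 / 7663).
First factor (2059 / 7663):
(2059 / 7663)
  = -(7663 / 2059)    [QR: both ≡ 3 mod 4, sign flips]
  = -(1486 / 2059)    [7663 ≡ 1486 mod 2059]
  = (743 / 2059)    [2059 ≡ 3 mod 8 ⇒ (2 / 2059) = -1]
  = -(2059 / 743)    [QR: both ≡ 3 mod 4, sign flips]
  = -(573 / 743)    [2059 ≡ 573 mod 743]
  = -(743 / 573)    [QR: 573 ≡ 1 mod 4, sign kept]
  = -(170 / 573)    [743 ≡ 170 mod 573]
  = (85 / 573)    [573 ≡ 5 mod 8 ⇒ (2 / 573) = -1]
  = (573 / 85)    [QR: 85 ≡ 1 mod 4, sign kept]
  = (63 / 85)    [573 ≡ 63 mod 85]
  = (85 / 63)    [QR: 85 ≡ 1 mod 4, sign kept]
  = (22 / 63)    [85 ≡ 22 mod 63]
  = (11 / 63)    [63 ≡ 7 mod 8 ⇒ (2 / 63) = +1]
  = -(63 / 11)    [QR: both ≡ 3 mod 4, sign flips]
  = -(8 / 11)    [63 ≡ 8 mod 11]
  = (1 / 11)    [11 ≡ 3 mod 8 ⇒ (2 / 11)^3 = -1]
  = 1    [(1 / 11) = 1]
Second factor (2745 / 7663):
(2745 / 7663)
  = (7663 / 2745)    [QR: 2745 ≡ 1 mod 4, sign kept]
  = (2173 / 2745)    [7663 ≡ 2173 mod 2745]
  = (2745 / 2173)    [QR: 2173 ≡ 1 mod 4, sign kept]
  = (572 / 2173)    [2745 ≡ 572 mod 2173]
  = (143 / 2173)    [2173 ≡ 5 mod 8 ⇒ (2 / 2173)^2 = +1]
  = (2173 / 143)    [QR: 2173 ≡ 1 mod 4, sign kept]
  = (28 / 143)    [2173 ≡ 28 mod 143]
  = (7 / 143)    [143 ≡ 7 mod 8 ⇒ (2 / 143)^2 = +1]
  = -(143 / 7)    [QR: both ≡ 3 mod 4, sign flips]
  = -(3 / 7)    [143 ≡ 3 mod 7]
  = (7 / 3)    [QR: both ≡ 3 mod 4, sign flips]
  = (1 / 3)    [7 ≡ 1 mod 3]
  = 1    [(1 / 3) = 1]
Product: (1)·(1) = 1.

1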